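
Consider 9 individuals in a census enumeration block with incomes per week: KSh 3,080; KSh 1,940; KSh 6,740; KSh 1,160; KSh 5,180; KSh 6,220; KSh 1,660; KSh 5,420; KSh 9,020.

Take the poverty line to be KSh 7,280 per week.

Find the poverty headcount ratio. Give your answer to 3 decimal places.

8 of the 9 individuals have income below KSh 7,280.
H = 8/9 = 0.889.

0.889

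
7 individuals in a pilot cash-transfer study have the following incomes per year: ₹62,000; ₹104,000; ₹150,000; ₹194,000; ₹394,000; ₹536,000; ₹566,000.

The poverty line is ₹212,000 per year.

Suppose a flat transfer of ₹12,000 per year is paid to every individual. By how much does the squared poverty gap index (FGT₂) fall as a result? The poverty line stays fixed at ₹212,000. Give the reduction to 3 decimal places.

0.024

Before: below the line — ₹62,000, ₹104,000, ₹150,000, ₹194,000; squared poverty gap index (FGT₂) = 0.12184.
After the ₹12,000 transfer: below the line — ₹74,000, ₹116,000, ₹162,000, ₹206,000; squared poverty gap index (FGT₂) = 0.09789.
Reduction = 0.12184 − 0.09789 = 0.024.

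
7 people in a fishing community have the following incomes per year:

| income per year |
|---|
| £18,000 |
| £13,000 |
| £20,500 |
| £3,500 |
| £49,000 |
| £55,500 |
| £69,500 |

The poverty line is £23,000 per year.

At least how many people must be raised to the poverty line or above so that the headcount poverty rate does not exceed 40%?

2

4 of the 7 people are poor, so H = 4/7 = 0.571.
A headcount ratio of at most 40% allows at most ⌊0.40 × 7⌋ = 2 poor people.
So at least 4 − 2 = 2 must be lifted.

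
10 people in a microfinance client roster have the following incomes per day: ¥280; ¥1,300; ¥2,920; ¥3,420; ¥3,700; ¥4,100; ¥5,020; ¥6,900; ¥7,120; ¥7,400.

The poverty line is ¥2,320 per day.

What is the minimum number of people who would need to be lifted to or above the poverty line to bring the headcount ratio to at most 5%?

2

2 of the 10 people are poor, so H = 2/10 = 0.200.
A headcount ratio of at most 5% allows at most ⌊0.05 × 10⌋ = 0 poor people.
So at least 2 − 0 = 2 must be lifted.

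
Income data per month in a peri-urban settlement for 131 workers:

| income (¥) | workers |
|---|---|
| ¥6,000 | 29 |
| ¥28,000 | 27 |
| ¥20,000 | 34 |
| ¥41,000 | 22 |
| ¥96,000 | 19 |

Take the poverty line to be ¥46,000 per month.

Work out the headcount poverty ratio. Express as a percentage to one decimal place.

112 of the 131 workers have income below ¥46,000.
H = 112/131 = 85.5%.

85.5%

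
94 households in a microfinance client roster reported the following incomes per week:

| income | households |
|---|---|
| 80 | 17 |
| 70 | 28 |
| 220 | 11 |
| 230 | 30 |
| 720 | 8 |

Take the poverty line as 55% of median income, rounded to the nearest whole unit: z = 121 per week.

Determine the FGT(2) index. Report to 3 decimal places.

0.074

Incomes under z: 28×70, 17×80 (q = 45 of N = 94).
Normalized shortfalls: (121−70)/121 = 0.4215 (×28); (121−80)/121 = 0.3388 (×17).
Squared: 0.1777 (×28); 0.1148 (×17).
Sum = 6.926098; P₂ = 6.926098 / 94 = 0.074.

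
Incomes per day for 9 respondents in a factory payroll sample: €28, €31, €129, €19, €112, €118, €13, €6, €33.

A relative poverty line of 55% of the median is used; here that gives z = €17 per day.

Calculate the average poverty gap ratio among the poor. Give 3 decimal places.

Incomes under z: €6, €13 (q = 2 of N = 9).
Relative gaps: 0.6471, 0.2353; sum = 0.882353.
The income-gap ratio divides by q (the poor only): 0.882353 / 2 = 0.441.

0.441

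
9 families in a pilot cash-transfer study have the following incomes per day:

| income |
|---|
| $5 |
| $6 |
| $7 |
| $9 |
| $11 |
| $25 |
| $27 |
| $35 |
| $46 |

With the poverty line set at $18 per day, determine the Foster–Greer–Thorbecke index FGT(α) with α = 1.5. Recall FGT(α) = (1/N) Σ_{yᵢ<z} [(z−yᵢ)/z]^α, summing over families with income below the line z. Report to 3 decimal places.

Below the line: $5, $6, $7, $9, $11 (q = 5 of N = 9).
Gap ratios (z−y)/z: (18−5)/18 = 0.7222; (18−6)/18 = 0.6667; (18−7)/18 = 0.6111; (18−9)/18 = 0.5000; (18−11)/18 = 0.3889.
Raised to α = 1.5: 0.61377; 0.54433; 0.47773; 0.35355; 0.24251.
Sum = 2.231898; FGT(1.5) = 2.231898 / 9 = 0.248.

0.248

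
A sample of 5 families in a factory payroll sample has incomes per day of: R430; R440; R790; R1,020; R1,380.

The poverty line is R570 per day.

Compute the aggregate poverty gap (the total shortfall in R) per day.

R270

Incomes under z: R430, R440 (q = 2 of N = 5).
Individual gaps: 570−430 = 140; 570−440 = 130.
Aggregate gap = R270.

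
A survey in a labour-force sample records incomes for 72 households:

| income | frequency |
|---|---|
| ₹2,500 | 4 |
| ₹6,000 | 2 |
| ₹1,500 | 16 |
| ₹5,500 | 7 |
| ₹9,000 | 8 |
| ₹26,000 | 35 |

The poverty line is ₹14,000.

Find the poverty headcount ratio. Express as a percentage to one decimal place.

51.4%

37 of the 72 households have income below ₹14,000.
H = 37/72 = 51.4%.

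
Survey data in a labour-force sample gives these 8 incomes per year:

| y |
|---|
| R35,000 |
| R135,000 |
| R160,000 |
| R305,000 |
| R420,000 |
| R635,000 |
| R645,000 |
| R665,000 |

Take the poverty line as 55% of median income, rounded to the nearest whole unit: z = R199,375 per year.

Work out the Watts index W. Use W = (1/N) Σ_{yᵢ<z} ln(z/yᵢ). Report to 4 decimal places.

Below the line: R35,000, R135,000, R160,000 (q = 3 of N = 8).
Log gaps: ln(199375/35000) = 1.7398; ln(199375/135000) = 0.3899; ln(199375/160000) = 0.2200.
W = 2.349766 / 8 = 0.2937.

0.2937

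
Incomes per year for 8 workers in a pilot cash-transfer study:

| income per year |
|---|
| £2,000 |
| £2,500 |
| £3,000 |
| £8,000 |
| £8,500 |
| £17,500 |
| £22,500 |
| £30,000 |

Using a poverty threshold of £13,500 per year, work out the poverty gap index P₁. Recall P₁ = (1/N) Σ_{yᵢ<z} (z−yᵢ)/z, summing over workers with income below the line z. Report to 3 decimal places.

Incomes under z: £2,000, £2,500, £3,000, £8,000, £8,500 (q = 5 of N = 8).
Shortfall ratios: (13500−2000)/13500 = 0.8519; (13500−2500)/13500 = 0.8148; (13500−3000)/13500 = 0.7778; (13500−8000)/13500 = 0.4074; (13500−8500)/13500 = 0.3704.
Σ = 3.222222. Dividing by the full population N = 8 gives P₁ = 0.403.

0.403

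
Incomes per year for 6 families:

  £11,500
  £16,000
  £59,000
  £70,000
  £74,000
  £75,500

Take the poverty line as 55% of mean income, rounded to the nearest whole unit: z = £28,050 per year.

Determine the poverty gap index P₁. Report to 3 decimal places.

0.170

Incomes under z: £11,500, £16,000 (q = 2 of N = 6).
Shortfall ratios: (28050−11500)/28050 = 0.5900; (28050−16000)/28050 = 0.4296.
Sum of shortfalls = 1.019608; P₁ averages over all N: 1.019608 / 6 = 0.170.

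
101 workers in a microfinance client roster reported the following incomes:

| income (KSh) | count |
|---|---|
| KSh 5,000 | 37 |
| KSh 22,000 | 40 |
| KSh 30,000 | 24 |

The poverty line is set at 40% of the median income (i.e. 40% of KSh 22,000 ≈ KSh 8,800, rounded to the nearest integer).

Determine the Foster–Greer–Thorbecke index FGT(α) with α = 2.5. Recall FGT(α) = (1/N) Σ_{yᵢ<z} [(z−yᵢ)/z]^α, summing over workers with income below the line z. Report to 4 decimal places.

Below z: 37×KSh 5,000 (q = 37 of N = 101).
Gap ratios (z−y)/z: (8800−5000)/8800 = 0.4318 (×37).
Raised to α = 2.5: 0.12253 (×37).
Sum = 4.533713; FGT(2.5) = 4.533713 / 101 = 0.0449.

0.0449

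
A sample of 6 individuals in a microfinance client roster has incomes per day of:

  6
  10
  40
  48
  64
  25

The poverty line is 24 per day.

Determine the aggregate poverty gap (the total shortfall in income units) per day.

32

Below z: 6, 10 (q = 2 of N = 6).
Individual gaps: 24−6 = 18; 24−10 = 14.
Aggregate gap = 32.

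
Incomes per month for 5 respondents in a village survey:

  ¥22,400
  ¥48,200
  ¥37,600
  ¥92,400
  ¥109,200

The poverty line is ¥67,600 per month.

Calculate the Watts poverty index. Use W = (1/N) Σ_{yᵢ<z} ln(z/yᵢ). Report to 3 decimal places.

Incomes under z: ¥22,400, ¥37,600, ¥48,200 (q = 3 of N = 5).
ln(z/y) terms: ln(67600/22400) = 1.1045; ln(67600/37600) = 0.5866; ln(67600/48200) = 0.3382.
W = 2.029400 / 5 = 0.406.

0.406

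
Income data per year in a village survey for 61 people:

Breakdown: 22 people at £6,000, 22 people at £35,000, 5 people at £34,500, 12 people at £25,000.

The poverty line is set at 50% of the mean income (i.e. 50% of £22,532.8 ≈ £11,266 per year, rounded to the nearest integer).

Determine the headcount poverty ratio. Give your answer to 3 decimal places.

22 of the 61 people have income below £11,266.
H = 22/61 = 0.361.

0.361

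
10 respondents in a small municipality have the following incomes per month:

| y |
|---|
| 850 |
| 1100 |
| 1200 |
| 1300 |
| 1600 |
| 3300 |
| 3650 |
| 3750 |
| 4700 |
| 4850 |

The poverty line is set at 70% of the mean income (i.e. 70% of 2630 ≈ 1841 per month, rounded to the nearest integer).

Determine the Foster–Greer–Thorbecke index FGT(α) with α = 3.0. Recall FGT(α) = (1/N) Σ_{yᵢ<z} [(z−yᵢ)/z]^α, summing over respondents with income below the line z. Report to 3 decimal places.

0.029

Below z: 850, 1100, 1200, 1300, 1600 (q = 5 of N = 10).
Gap ratios (z−y)/z: (1841−850)/1841 = 0.5383; (1841−1100)/1841 = 0.4025; (1841−1200)/1841 = 0.3482; (1841−1300)/1841 = 0.2939; (1841−1600)/1841 = 0.1309.
Raised to α = 3.0: 0.15598; 0.06521; 0.04221; 0.02538; 0.00224.
Sum = 0.291013; FGT(3.0) = 0.291013 / 10 = 0.029.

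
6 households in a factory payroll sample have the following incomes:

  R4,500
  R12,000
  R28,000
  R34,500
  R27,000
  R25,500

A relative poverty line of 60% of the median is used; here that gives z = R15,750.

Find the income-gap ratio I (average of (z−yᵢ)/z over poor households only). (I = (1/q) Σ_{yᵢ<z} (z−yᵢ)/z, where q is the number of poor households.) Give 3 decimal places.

0.476

Poor units: R4,500, R12,000 (q = 2 of N = 6).
Relative gaps: 0.7143, 0.2381; sum = 0.952381.
The income-gap ratio divides by q (the poor only): 0.952381 / 2 = 0.476.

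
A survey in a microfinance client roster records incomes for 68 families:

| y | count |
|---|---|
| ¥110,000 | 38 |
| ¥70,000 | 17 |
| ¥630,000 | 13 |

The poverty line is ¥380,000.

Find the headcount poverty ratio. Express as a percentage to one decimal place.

55 of the 68 families have income below ¥380,000.
H = 55/68 = 80.9%.

80.9%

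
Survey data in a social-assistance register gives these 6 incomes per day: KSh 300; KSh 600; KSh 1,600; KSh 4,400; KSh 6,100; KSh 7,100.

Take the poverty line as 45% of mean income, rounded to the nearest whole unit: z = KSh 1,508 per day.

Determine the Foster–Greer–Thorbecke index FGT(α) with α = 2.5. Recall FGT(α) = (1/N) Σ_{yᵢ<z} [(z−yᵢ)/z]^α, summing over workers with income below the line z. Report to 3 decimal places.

Below the line: KSh 300, KSh 600 (q = 2 of N = 6).
Gap ratios (z−y)/z: (1508−300)/1508 = 0.8011; (1508−600)/1508 = 0.6021.
Raised to α = 2.5: 0.57433; 0.28133.
Sum = 0.855660; FGT(2.5) = 0.855660 / 6 = 0.143.

0.143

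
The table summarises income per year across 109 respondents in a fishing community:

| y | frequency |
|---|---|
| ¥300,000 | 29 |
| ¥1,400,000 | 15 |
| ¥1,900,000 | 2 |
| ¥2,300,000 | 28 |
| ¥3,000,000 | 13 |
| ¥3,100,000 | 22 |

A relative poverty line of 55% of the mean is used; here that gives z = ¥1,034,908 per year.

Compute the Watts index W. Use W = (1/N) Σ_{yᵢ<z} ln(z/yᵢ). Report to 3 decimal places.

0.329

Below z: 29×¥300,000 (q = 29 of N = 109).
Log gaps: ln(1034908/300000) = 1.2383 (×29).
W = 35.910275 / 109 = 0.329.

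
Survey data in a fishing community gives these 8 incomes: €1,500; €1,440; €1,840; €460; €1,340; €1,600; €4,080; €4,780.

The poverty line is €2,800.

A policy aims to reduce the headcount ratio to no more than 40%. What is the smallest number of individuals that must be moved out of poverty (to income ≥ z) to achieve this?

3

Currently q = 6 of N = 8 are below the line (H = 0.750).
A headcount ratio of at most 40% allows at most ⌊0.40 × 8⌋ = 3 poor individuals.
So at least 6 − 3 = 3 must be lifted.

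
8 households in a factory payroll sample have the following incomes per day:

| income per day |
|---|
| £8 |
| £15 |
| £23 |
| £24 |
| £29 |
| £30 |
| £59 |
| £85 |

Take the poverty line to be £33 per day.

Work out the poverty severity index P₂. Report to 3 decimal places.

0.133

Poor units: £8, £15, £23, £24, £29, £30 (q = 6 of N = 8).
Gap ratios (z−y)/z: (33−8)/33 = 0.7576; (33−15)/33 = 0.5455; (33−23)/33 = 0.3030; (33−24)/33 = 0.2727; (33−29)/33 = 0.1212; (33−30)/33 = 0.0909.
Squared: 0.5739; 0.2975; 0.0918; 0.0744; 0.0147; 0.0083.
Sum = 1.060606; P₂ = 1.060606 / 8 = 0.133.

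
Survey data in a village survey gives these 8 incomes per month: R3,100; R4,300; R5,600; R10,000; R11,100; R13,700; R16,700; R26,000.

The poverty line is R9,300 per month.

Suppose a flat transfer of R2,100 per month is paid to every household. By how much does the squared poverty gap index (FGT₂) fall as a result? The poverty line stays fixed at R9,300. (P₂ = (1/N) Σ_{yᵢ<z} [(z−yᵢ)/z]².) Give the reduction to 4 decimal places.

Before: below the line — R3,100, R4,300, R5,600; squared poverty gap index (FGT₂) = 0.111472.
After the R2,100 transfer: below the line — R5,200, R6,400, R7,700; squared poverty gap index (FGT₂) = 0.040149.
Reduction = 0.111472 − 0.040149 = 0.0713.

0.0713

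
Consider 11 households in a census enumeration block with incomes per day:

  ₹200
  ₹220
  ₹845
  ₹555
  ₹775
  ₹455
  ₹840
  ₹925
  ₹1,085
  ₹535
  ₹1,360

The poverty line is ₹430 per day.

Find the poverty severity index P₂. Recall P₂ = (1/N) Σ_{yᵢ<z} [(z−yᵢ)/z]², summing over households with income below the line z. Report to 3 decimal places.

0.048

Incomes under z: ₹200, ₹220 (q = 2 of N = 11).
Shortfall ratios: (430−200)/430 = 0.5349; (430−220)/430 = 0.4884.
Squared: 0.2861; 0.2385.
Sum = 0.524608; P₂ = 0.524608 / 11 = 0.048.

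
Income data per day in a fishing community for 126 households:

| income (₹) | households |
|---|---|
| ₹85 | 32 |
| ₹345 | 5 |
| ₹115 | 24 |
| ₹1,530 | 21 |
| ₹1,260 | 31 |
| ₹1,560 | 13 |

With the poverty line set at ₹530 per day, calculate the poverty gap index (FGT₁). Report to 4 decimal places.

0.3762

Below the line: 32×₹85, 24×₹115, 5×₹345 (q = 61 of N = 126).
Shortfall ratios: (530−85)/530 = 0.8396 (×32); (530−115)/530 = 0.7830 (×24); (530−345)/530 = 0.3491 (×5).
Sum of shortfalls = 47.405660; P₁ averages over all N: 47.405660 / 126 = 0.3762.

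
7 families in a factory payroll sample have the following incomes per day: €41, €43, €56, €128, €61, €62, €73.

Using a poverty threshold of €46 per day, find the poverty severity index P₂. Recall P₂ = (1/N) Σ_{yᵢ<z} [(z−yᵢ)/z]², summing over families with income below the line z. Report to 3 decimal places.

Incomes under z: €41, €43 (q = 2 of N = 7).
Gap ratios (z−y)/z: (46−41)/46 = 0.1087; (46−43)/46 = 0.0652.
Squared: 0.0118; 0.0043.
Sum = 0.016068; P₂ = 0.016068 / 7 = 0.002.

0.002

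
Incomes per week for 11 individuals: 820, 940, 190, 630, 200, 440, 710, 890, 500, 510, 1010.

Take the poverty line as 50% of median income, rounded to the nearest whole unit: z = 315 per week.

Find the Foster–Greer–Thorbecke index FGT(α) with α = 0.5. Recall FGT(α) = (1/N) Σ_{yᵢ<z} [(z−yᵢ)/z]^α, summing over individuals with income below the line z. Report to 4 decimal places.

Incomes under z: 190, 200 (q = 2 of N = 11).
Relative gaps: (315−190)/315 = 0.3968; (315−200)/315 = 0.3651.
Raised to α = 0.5: 0.62994; 0.60422.
Sum = 1.234159; FGT(0.5) = 1.234159 / 11 = 0.1122.

0.1122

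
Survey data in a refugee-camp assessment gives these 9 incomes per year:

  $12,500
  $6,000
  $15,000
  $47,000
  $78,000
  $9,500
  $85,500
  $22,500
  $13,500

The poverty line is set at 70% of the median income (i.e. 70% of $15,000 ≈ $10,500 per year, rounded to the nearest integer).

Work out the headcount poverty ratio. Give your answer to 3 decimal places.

2 of the 9 families have income below $10,500.
H = 2/9 = 0.222.

0.222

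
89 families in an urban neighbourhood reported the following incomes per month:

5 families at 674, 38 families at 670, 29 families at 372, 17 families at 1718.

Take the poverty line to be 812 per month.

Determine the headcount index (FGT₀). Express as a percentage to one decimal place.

72 of the 89 families have income below 812.
H = 72/89 = 80.9%.

80.9%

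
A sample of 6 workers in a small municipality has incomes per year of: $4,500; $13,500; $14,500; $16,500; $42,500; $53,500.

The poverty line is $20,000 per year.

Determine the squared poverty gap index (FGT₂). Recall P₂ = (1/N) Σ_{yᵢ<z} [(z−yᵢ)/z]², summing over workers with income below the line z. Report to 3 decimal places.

0.135

Below the line: $4,500, $13,500, $14,500, $16,500 (q = 4 of N = 6).
Relative gaps: (20000−4500)/20000 = 0.7750; (20000−13500)/20000 = 0.3250; (20000−14500)/20000 = 0.2750; (20000−16500)/20000 = 0.1750.
Squared: 0.6006; 0.1056; 0.0756; 0.0306.
Sum = 0.812500; P₂ = 0.812500 / 6 = 0.135.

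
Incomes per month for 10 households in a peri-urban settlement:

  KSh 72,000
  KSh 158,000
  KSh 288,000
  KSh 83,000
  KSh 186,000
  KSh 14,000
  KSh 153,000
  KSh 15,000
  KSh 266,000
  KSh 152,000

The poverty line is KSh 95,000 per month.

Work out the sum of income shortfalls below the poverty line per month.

KSh 196,000

Below the line: KSh 14,000, KSh 15,000, KSh 72,000, KSh 83,000 (q = 4 of N = 10).
Individual gaps: 95000−14000 = 81000; 95000−15000 = 80000; 95000−72000 = 23000; 95000−83000 = 12000.
Aggregate gap = KSh 196,000.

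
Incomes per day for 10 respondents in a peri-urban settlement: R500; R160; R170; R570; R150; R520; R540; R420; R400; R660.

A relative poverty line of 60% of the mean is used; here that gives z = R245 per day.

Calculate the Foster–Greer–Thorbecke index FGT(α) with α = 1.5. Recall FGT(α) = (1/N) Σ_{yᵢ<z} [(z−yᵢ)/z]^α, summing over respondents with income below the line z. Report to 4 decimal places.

0.0615

Poor units: R150, R160, R170 (q = 3 of N = 10).
Gap ratios (z−y)/z: (245−150)/245 = 0.3878; (245−160)/245 = 0.3469; (245−170)/245 = 0.3061.
Raised to α = 1.5: 0.24146; 0.20435; 0.16937.
Sum = 0.615180; FGT(1.5) = 0.615180 / 10 = 0.0615.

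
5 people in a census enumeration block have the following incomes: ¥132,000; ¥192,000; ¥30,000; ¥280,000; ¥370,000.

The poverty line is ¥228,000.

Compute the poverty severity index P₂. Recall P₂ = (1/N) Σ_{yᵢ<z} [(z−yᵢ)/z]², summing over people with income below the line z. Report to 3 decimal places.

0.191

Incomes under z: ¥30,000, ¥132,000, ¥192,000 (q = 3 of N = 5).
Gap ratios (z−y)/z: (228000−30000)/228000 = 0.8684; (228000−132000)/228000 = 0.4211; (228000−192000)/228000 = 0.1579.
Squared: 0.7542; 0.1773; 0.0249.
Sum = 0.956371; P₂ = 0.956371 / 5 = 0.191.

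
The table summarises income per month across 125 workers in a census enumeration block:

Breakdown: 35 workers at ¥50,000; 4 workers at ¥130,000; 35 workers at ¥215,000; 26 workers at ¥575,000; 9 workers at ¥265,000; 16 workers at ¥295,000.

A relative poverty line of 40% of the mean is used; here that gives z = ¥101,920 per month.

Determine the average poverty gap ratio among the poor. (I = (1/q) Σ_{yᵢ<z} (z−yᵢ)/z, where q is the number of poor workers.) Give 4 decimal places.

Below z: 35×¥50,000 (q = 35 of N = 125).
Relative gaps: 0.5094 (×35); sum = 17.829670.
I averages over the q = 35 poor units only: 17.829670 / 35 = 0.5094.

0.5094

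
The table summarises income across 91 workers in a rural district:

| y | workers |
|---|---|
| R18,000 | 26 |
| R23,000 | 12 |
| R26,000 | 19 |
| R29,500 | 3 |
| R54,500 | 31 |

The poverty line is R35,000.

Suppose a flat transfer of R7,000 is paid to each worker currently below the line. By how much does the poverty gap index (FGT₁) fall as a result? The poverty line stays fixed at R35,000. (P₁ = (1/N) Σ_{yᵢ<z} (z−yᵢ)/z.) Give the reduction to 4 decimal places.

Before: below the line — 26×R18,000, 12×R23,000, 19×R26,000, 3×R29,500; poverty gap index (FGT₁) = 0.242857.
After the R7,000 transfer: below the line — 26×R25,000, 12×R30,000, 19×R33,000; poverty gap index (FGT₁) = 0.112402.
Reduction = 0.242857 − 0.112402 = 0.1305.

0.1305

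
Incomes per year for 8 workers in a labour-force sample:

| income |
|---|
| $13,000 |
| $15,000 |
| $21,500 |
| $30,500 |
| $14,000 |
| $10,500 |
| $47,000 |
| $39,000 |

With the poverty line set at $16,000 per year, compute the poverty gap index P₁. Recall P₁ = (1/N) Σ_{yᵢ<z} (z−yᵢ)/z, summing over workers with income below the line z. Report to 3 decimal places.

Below z: $10,500, $13,000, $14,000, $15,000 (q = 4 of N = 8).
Shortfall ratios: (16000−10500)/16000 = 0.3438; (16000−13000)/16000 = 0.1875; (16000−14000)/16000 = 0.1250; (16000−15000)/16000 = 0.0625.
Sum of shortfalls = 0.718750; P₁ averages over all N: 0.718750 / 8 = 0.090.

0.090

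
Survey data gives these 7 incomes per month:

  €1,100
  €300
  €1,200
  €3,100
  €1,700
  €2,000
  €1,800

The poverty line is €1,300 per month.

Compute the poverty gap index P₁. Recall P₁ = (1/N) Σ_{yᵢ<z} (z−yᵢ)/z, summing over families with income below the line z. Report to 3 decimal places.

Incomes under z: €300, €1,100, €1,200 (q = 3 of N = 7).
Relative gaps: (1300−300)/1300 = 0.7692; (1300−1100)/1300 = 0.1538; (1300−1200)/1300 = 0.0769.
Σ = 1.000000. Dividing by the full population N = 7 gives P₁ = 0.143.

0.143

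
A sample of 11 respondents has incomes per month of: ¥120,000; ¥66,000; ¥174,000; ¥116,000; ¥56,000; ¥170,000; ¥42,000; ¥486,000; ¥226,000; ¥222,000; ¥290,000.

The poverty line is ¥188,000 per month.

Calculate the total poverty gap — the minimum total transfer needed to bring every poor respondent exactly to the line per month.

Below z: ¥42,000, ¥56,000, ¥66,000, ¥116,000, ¥120,000, ¥170,000, ¥174,000 (q = 7 of N = 11).
Individual gaps: 188000−42000 = 146000; 188000−56000 = 132000; 188000−66000 = 122000; 188000−116000 = 72000; 188000−120000 = 68000; 188000−170000 = 18000; 188000−174000 = 14000.
Aggregate gap = ¥572,000.

¥572,000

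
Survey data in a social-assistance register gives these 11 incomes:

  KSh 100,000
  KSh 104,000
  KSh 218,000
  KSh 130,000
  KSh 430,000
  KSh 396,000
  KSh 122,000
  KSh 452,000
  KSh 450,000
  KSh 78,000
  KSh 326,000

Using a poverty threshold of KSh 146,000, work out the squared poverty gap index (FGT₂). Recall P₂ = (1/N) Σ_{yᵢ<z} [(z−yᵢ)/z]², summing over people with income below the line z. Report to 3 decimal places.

0.040

Below z: KSh 78,000, KSh 100,000, KSh 104,000, KSh 122,000, KSh 130,000 (q = 5 of N = 11).
Relative gaps: (146000−78000)/146000 = 0.4658; (146000−100000)/146000 = 0.3151; (146000−104000)/146000 = 0.2877; (146000−122000)/146000 = 0.1644; (146000−130000)/146000 = 0.1096.
Squared: 0.2169; 0.0993; 0.0828; 0.0270; 0.0120.
Sum = 0.437981; P₂ = 0.437981 / 11 = 0.040.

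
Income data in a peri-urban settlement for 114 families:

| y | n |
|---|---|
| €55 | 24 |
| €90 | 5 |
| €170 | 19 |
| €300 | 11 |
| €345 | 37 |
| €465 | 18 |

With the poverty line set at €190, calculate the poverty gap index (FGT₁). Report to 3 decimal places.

0.190

Below z: 24×€55, 5×€90, 19×€170 (q = 48 of N = 114).
Gap ratios (z−y)/z: (190−55)/190 = 0.7105 (×24); (190−90)/190 = 0.5263 (×5); (190−170)/190 = 0.1053 (×19).
Sum of shortfalls = 21.684211; P₁ averages over all N: 21.684211 / 114 = 0.190.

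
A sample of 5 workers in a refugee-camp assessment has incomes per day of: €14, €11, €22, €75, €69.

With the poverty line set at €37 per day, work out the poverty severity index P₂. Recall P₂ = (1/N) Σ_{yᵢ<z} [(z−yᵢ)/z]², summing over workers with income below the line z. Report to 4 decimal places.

0.2089

Poor units: €11, €14, €22 (q = 3 of N = 5).
Gap ratios (z−y)/z: (37−11)/37 = 0.7027; (37−14)/37 = 0.6216; (37−22)/37 = 0.4054.
Squared: 0.4938; 0.3864; 0.1644.
Sum = 1.044558; P₂ = 1.044558 / 5 = 0.2089.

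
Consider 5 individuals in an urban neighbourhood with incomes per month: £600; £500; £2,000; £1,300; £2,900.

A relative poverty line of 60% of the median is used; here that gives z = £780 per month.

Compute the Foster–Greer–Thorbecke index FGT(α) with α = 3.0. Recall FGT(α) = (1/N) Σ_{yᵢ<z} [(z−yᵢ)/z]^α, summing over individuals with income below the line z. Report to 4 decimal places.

0.0117

Below z: £500, £600 (q = 2 of N = 5).
Relative gaps: (780−500)/780 = 0.3590; (780−600)/780 = 0.2308.
Raised to α = 3.0: 0.04626; 0.01229.
Sum = 0.058548; FGT(3.0) = 0.058548 / 5 = 0.0117.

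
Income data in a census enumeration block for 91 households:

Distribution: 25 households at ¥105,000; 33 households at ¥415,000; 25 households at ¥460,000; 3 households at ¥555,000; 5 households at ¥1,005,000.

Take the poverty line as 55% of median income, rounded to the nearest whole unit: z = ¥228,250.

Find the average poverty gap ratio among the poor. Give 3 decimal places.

0.540

Incomes under z: 25×¥105,000 (q = 25 of N = 91).
Relative gaps: 0.5400 (×25); sum = 13.499452.
The income-gap ratio divides by q (the poor only): 13.499452 / 25 = 0.540.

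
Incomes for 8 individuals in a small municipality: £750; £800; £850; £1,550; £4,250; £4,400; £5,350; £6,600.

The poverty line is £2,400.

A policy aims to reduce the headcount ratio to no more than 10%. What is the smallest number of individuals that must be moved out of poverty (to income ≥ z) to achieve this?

4

Currently q = 4 of N = 8 are below the line (H = 0.500).
A headcount ratio of at most 10% allows at most ⌊0.10 × 8⌋ = 0 poor individuals.
So at least 4 − 0 = 4 must be lifted.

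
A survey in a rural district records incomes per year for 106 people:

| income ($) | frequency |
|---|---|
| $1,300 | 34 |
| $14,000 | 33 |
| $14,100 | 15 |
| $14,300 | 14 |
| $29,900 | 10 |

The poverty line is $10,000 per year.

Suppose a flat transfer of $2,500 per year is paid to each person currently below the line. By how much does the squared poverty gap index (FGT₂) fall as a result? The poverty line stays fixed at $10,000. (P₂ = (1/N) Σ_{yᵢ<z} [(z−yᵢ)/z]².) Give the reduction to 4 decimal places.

Before: below the line — 34×$1,300; squared poverty gap index (FGT₂) = 0.242779.
After the $2,500 transfer: below the line — 34×$3,800; squared poverty gap index (FGT₂) = 0.123298.
Reduction = 0.242779 − 0.123298 = 0.1195.

0.1195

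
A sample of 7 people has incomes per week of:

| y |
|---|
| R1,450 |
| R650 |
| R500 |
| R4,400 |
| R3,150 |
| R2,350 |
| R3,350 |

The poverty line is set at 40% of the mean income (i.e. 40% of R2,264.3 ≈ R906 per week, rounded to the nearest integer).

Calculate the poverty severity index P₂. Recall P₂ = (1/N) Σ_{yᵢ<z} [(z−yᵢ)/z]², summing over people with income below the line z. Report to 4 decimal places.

Poor units: R500, R650 (q = 2 of N = 7).
Normalized shortfalls: (906−500)/906 = 0.4481; (906−650)/906 = 0.2826.
Squared: 0.2008; 0.0798.
Sum = 0.280655; P₂ = 0.280655 / 7 = 0.0401.

0.0401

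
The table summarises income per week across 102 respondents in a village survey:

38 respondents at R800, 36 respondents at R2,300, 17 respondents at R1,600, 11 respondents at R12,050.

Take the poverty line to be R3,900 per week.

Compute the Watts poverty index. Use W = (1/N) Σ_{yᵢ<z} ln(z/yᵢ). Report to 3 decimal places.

Incomes under z: 38×R800, 17×R1,600, 36×R2,300 (q = 91 of N = 102).
ln(z/y) terms: ln(3900/800) = 1.5841 (×38); ln(3900/1600) = 0.8910 (×17); ln(3900/2300) = 0.5281 (×36).
W = 94.353531 / 102 = 0.925.

0.925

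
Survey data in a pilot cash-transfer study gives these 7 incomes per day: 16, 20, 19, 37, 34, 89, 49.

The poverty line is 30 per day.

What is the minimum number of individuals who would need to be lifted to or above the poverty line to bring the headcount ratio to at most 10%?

3

3 of the 7 individuals are poor, so H = 3/7 = 0.429.
A headcount ratio of at most 10% allows at most ⌊0.10 × 7⌋ = 0 poor individuals.
So at least 3 − 0 = 3 must be lifted.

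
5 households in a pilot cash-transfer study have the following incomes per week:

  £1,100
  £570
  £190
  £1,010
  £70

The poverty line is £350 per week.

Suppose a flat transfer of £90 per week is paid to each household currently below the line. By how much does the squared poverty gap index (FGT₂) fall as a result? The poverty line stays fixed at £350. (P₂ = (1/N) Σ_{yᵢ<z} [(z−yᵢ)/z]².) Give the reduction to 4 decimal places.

Before: below the line — £70, £190; squared poverty gap index (FGT₂) = 0.169796.
After the £90 transfer: below the line — £160, £280; squared poverty gap index (FGT₂) = 0.066939.
Reduction = 0.169796 − 0.066939 = 0.1029.

0.1029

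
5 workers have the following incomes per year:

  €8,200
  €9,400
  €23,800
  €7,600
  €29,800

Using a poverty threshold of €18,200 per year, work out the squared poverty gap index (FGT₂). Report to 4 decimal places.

Below z: €7,600, €8,200, €9,400 (q = 3 of N = 5).
Normalized shortfalls: (18200−7600)/18200 = 0.5824; (18200−8200)/18200 = 0.5495; (18200−9400)/18200 = 0.4835.
Squared: 0.3392; 0.3019; 0.2338.
Sum = 0.874894; P₂ = 0.874894 / 5 = 0.1750.

0.1750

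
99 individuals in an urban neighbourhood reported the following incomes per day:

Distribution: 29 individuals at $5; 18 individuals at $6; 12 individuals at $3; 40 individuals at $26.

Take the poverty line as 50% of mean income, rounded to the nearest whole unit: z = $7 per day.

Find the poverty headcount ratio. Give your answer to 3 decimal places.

0.596

59 of the 99 individuals have income below $7.
H = 59/99 = 0.596.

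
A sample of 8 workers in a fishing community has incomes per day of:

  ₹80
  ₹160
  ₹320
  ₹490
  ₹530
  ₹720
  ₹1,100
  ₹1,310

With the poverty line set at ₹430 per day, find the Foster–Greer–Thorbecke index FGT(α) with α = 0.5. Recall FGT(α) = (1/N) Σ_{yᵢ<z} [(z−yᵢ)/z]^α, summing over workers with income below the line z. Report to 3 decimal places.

0.275

Poor units: ₹80, ₹160, ₹320 (q = 3 of N = 8).
Normalized shortfalls: (430−80)/430 = 0.8140; (430−160)/430 = 0.6279; (430−320)/430 = 0.2558.
Raised to α = 0.5: 0.90219; 0.79241; 0.50578.
Sum = 2.200380; FGT(0.5) = 2.200380 / 8 = 0.275.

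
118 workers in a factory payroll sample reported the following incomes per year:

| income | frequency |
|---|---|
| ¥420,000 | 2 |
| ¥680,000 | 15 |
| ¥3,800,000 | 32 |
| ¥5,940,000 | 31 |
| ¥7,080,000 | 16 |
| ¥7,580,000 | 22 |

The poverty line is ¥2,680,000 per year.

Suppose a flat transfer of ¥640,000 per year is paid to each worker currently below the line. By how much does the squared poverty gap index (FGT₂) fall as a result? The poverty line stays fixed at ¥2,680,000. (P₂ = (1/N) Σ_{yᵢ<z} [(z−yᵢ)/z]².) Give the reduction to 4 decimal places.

Before: below the line — 2×¥420,000, 15×¥680,000; squared poverty gap index (FGT₂) = 0.082848.
After the ¥640,000 transfer: below the line — 2×¥1,060,000, 15×¥1,320,000; squared poverty gap index (FGT₂) = 0.038928.
Reduction = 0.082848 − 0.038928 = 0.0439.

0.0439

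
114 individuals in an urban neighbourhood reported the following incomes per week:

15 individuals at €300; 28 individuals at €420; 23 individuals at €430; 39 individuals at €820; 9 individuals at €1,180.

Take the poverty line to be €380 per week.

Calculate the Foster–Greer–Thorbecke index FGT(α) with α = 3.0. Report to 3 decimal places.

0.001

Below z: 15×€300 (q = 15 of N = 114).
Gap ratios (z−y)/z: (380−300)/380 = 0.2105 (×15).
Raised to α = 3.0: 0.00933 (×15).
Sum = 0.139962; FGT(3.0) = 0.139962 / 114 = 0.001.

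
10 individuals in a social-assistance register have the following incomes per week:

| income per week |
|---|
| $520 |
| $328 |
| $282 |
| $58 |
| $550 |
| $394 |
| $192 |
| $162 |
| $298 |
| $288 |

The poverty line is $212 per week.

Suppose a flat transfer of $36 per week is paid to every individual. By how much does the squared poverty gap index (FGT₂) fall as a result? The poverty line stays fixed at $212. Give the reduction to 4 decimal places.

Before: below the line — $58, $162, $192; squared poverty gap index (FGT₂) = 0.059220.
After the $36 transfer: below the line — $94, $198; squared poverty gap index (FGT₂) = 0.031417.
Reduction = 0.059220 − 0.031417 = 0.0278.

0.0278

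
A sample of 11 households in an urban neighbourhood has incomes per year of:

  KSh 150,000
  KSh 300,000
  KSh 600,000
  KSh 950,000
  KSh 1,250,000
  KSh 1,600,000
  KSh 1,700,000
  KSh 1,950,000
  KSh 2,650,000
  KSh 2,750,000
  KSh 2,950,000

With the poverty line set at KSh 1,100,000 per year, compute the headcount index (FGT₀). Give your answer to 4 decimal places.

0.3636

4 of the 11 households have income below KSh 1,100,000.
H = 4/11 = 0.3636.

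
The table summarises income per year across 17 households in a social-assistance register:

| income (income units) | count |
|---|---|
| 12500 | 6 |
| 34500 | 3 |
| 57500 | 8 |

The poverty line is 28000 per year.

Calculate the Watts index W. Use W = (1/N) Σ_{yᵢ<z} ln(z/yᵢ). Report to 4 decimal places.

Incomes under z: 6×12500 (q = 6 of N = 17).
ln(z/y) terms: ln(28000/12500) = 0.8065 (×6).
W = 4.838855 / 17 = 0.2846.

0.2846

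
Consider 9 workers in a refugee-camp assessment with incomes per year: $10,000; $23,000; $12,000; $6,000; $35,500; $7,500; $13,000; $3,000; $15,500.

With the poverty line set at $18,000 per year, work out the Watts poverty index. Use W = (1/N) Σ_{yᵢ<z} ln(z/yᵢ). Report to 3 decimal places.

0.582

Below z: $3,000, $6,000, $7,500, $10,000, $12,000, $13,000, $15,500 (q = 7 of N = 9).
Log gaps: ln(18000/3000) = 1.7918; ln(18000/6000) = 1.0986; ln(18000/7500) = 0.8755; ln(18000/10000) = 0.5878; ln(18000/12000) = 0.4055; ln(18000/13000) = 0.3254; ln(18000/15500) = 0.1495.
W = 5.234046 / 9 = 0.582.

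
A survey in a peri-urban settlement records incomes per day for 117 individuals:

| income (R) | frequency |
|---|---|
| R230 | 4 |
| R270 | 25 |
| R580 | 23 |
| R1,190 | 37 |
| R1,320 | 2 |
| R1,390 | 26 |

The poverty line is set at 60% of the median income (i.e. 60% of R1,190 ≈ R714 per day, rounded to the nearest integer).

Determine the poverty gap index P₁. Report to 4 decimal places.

Incomes under z: 4×R230, 25×R270, 23×R580 (q = 52 of N = 117).
Shortfall ratios: (714−230)/714 = 0.6779 (×4); (714−270)/714 = 0.6218 (×25); (714−580)/714 = 0.1877 (×23).
Sum of shortfalls = 22.574230; P₁ averages over all N: 22.574230 / 117 = 0.1929.

0.1929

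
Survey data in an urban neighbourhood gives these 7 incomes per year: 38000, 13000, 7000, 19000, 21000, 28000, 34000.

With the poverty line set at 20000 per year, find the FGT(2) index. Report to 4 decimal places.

Below the line: 7000, 13000, 19000 (q = 3 of N = 7).
Shortfall ratios: (20000−7000)/20000 = 0.6500; (20000−13000)/20000 = 0.3500; (20000−19000)/20000 = 0.0500.
Squared: 0.4225; 0.1225; 0.0025.
Sum = 0.547500; P₂ = 0.547500 / 7 = 0.0782.

0.0782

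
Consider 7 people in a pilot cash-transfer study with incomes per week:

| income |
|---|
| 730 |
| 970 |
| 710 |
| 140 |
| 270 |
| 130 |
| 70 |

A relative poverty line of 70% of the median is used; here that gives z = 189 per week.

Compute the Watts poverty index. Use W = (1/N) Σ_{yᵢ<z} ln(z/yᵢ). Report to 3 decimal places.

Below z: 70, 130, 140 (q = 3 of N = 7).
ln(z/y) terms: ln(189/70) = 0.9933; ln(189/130) = 0.3742; ln(189/140) = 0.3001.
W = 1.667569 / 7 = 0.238.

0.238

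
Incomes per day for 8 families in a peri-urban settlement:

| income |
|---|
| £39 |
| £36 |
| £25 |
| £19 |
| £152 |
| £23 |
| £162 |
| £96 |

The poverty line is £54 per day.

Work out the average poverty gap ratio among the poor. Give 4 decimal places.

0.4741

Below z: £19, £23, £25, £36, £39 (q = 5 of N = 8).
Relative gaps: 0.6481, 0.5741, 0.5370, 0.3333, 0.2778; sum = 2.370370.
The income-gap ratio divides by q (the poor only): 2.370370 / 5 = 0.4741.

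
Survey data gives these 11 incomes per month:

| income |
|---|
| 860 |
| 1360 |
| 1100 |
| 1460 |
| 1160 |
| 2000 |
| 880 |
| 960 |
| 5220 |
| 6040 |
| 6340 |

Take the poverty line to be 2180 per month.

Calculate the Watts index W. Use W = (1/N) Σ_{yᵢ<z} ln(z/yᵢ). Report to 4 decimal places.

Below the line: 860, 880, 960, 1100, 1160, 1360, 1460, 2000 (q = 8 of N = 11).
Log gaps: ln(2180/860) = 0.9301; ln(2180/880) = 0.9072; ln(2180/960) = 0.8201; ln(2180/1100) = 0.6840; ln(2180/1160) = 0.6309; ln(2180/1360) = 0.4718; ln(2180/1460) = 0.4009; ln(2180/2000) = 0.0862.
W = 4.931279 / 11 = 0.4483.

0.4483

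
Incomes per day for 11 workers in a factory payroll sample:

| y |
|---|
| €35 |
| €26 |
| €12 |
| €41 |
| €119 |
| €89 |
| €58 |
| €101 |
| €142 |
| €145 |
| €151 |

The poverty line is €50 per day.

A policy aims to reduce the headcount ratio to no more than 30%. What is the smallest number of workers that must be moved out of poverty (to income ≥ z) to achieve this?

1

4 of the 11 workers are poor, so H = 4/11 = 0.364.
A headcount ratio of at most 30% allows at most ⌊0.30 × 11⌋ = 3 poor workers.
So at least 4 − 3 = 1 must be lifted.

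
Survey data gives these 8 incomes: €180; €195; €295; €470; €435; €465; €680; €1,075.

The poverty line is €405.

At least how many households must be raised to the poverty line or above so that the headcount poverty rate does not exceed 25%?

3 of the 8 households are poor, so H = 3/8 = 0.375.
A headcount ratio of at most 25% allows at most ⌊0.25 × 8⌋ = 2 poor households.
So at least 3 − 2 = 1 must be lifted.

1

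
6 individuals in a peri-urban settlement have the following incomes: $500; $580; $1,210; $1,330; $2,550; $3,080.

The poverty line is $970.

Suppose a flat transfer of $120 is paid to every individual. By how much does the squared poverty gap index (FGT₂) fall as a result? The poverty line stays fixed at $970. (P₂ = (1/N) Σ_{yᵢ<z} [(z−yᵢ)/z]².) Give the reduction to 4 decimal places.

0.0315

Before: below the line — $500, $580; squared poverty gap index (FGT₂) = 0.066071.
After the $120 transfer: below the line — $620, $700; squared poverty gap index (FGT₂) = 0.034612.
Reduction = 0.066071 − 0.034612 = 0.0315.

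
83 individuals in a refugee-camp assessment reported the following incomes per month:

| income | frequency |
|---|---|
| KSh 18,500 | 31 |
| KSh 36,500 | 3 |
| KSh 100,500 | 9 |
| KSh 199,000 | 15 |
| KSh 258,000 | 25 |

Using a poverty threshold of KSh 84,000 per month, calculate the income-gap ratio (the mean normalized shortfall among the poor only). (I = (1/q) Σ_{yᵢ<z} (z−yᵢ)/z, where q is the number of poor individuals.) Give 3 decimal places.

Poor units: 31×KSh 18,500, 3×KSh 36,500 (q = 34 of N = 83).
Relative gaps: 0.7798 (×31), 0.5655 (×3); sum = 25.869048.
I averages over the q = 34 poor units only: 25.869048 / 34 = 0.761.

0.761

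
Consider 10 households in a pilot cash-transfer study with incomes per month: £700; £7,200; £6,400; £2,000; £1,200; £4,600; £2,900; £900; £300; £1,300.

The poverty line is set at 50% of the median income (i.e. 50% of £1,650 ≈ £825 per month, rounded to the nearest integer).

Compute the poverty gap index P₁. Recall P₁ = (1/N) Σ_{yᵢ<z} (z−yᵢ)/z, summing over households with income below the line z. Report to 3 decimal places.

0.079

Poor units: £300, £700 (q = 2 of N = 10).
Normalized shortfalls: (825−300)/825 = 0.6364; (825−700)/825 = 0.1515.
Σ = 0.787879. Dividing by the full population N = 10 gives P₁ = 0.079.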